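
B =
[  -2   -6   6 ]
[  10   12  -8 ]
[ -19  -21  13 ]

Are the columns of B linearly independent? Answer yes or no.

Row reduce B to echelon form.
R2 ← R2 + (5)·R1: [0, -18, 22]
R3 ← R3 − (19/2)·R1: [0, 36, -44]
R3 ← R3 + (2)·R2: [0, 0, 0]
2 pivots among 3 columns.
Only 2 < 3 pivot columns, so the columns are linearly dependent.

no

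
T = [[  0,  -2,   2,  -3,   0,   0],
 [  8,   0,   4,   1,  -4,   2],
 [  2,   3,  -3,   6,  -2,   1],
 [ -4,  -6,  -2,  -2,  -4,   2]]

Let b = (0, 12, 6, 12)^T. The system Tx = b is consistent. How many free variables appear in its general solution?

Row reduce the augmented matrix [T | b].
Swap R1 ↔ R2
R3 ← R3 − (1/4)·R1: [0, 3, -4, 23/4, -1, 1/2, 3]
R4 ← R4 + (1/2)·R1: [0, -6, 0, -3/2, -6, 3, 18]
R3 ← R3 + (3/2)·R2: [0, 0, -1, 5/4, -1, 1/2, 3]
R4 ← R4 − (3)·R2: [0, 0, -6, 15/2, -6, 3, 18]
R4 ← R4 − (6)·R3: [0, 0, 0, 0, 0, 0, 0]
The echelon form has 3 nonzero rows, and every pivot lies in the first 6 columns, so rank(T) = rank([T|b]) = 3.
The system is consistent.
Free variables = (unknowns) − (rank) = 6 − 3 = 3.

3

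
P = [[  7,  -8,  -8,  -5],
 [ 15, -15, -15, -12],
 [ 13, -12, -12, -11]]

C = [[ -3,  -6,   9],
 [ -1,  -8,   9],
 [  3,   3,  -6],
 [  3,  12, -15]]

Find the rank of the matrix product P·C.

First compute PC:
[[-52, -62, 114],
 [-111, -159, 270],
 [-96, -150, 246]]
Now row reduce the product.
R2 ← R2 − (111/52)·R1: [0, -693/26, 693/26]
R3 ← R3 − (24/13)·R1: [0, -462/13, 462/13]
R3 ← R3 − (4/3)·R2: [0, 0, 0]
2 nonzero rows, so rank(PC) = 2.

2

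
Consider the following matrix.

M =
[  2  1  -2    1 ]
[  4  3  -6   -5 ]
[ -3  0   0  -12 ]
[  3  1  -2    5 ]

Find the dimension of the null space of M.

Row reduce to echelon form.
R2 ← R2 − (2)·R1: [0, 1, -2, -7]
R3 ← R3 + (3/2)·R1: [0, 3/2, -3, -21/2]
R4 ← R4 − (3/2)·R1: [0, -1/2, 1, 7/2]
R3 ← R3 − (3/2)·R2: [0, 0, 0, 0]
R4 ← R4 + (1/2)·R2: [0, 0, 0, 0]
2 nonzero rows, so rank(M) = 2.
M has 4 columns; by rank–nullity, nullity = 4 − 2 = 2.

2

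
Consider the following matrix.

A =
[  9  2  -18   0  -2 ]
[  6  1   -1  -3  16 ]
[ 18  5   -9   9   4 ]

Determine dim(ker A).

2

Row reduce to echelon form.
R2 ← R2 − (2/3)·R1: [0, -1/3, 11, -3, 52/3]
R3 ← R3 − (2)·R1: [0, 1, 27, 9, 8]
R3 ← R3 + (3)·R2: [0, 0, 60, 0, 60]
3 nonzero rows, so rank(A) = 3.
A has 5 columns; by rank–nullity, nullity = 5 − 3 = 2.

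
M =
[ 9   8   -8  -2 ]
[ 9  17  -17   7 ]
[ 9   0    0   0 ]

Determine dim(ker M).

1

Row reduce to echelon form.
R2 ← R2 − R1: [0, 9, -9, 9]
R3 ← R3 − R1: [0, -8, 8, 2]
R3 ← R3 + (8/9)·R2: [0, 0, 0, 10]
3 nonzero rows, so rank(M) = 3.
M has 4 columns; by rank–nullity, nullity = 4 − 3 = 1.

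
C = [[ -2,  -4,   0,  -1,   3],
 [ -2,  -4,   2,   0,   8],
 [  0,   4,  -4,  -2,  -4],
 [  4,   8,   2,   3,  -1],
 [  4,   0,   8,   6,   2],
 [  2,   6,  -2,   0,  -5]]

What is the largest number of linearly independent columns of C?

3

Row reduce to echelon form.
R2 ← R2 − R1: [0, 0, 2, 1, 5]
R4 ← R4 + (2)·R1: [0, 0, 2, 1, 5]
R5 ← R5 + (2)·R1: [0, -8, 8, 4, 8]
R6 ← R6 + R1: [0, 2, -2, -1, -2]
Swap R2 ↔ R3
R5 ← R5 + (2)·R2: [0, 0, 0, 0, 0]
R6 ← R6 − (1/2)·R2: [0, 0, 0, 0, 0]
R4 ← R4 − R3: [0, 0, 0, 0, 0]
Echelon form has 3 nonzero rows, so rank(C) = 3.
The rank gives the maximum number of linearly independent columns: 3.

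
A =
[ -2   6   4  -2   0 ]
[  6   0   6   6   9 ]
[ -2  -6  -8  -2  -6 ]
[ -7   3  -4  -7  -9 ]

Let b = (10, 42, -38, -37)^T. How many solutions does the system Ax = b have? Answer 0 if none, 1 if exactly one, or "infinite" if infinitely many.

infinite

Row reduce the augmented matrix [A | b].
R2 ← R2 + (3)·R1: [0, 18, 18, 0, 9, 72]
R3 ← R3 − R1: [0, -12, -12, 0, -6, -48]
R4 ← R4 − (7/2)·R1: [0, -18, -18, 0, -9, -72]
R3 ← R3 + (2/3)·R2: [0, 0, 0, 0, 0, 0]
R4 ← R4 + R2: [0, 0, 0, 0, 0, 0]
The echelon form has 2 nonzero rows, and every pivot lies in the first 5 columns, so rank(A) = rank([A|b]) = 2.
The system is consistent.
rank = 2 < 5 unknowns, so there are infinitely many solutions.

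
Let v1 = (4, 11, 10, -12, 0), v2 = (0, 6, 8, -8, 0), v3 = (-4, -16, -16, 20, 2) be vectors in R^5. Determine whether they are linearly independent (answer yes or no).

Form the matrix with these vectors as rows and row reduce.
R3 ← R3 + R1: [0, -5, -6, 8, 2]
R3 ← R3 + (5/6)·R2: [0, 0, 2/3, 4/3, 2]
3 nonzero rows, so the 3 vectors span a space of dimension 3.
Since 3 = 3, the vectors are linearly independent.

yes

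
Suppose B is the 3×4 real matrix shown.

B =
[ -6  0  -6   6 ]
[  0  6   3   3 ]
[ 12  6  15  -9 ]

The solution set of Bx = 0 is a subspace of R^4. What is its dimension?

Row reduce to echelon form.
R3 ← R3 + (2)·R1: [0, 6, 3, 3]
R3 ← R3 − R2: [0, 0, 0, 0]
2 nonzero rows, so rank(B) = 2.
B has 4 columns; by rank–nullity, nullity = 4 − 2 = 2.

2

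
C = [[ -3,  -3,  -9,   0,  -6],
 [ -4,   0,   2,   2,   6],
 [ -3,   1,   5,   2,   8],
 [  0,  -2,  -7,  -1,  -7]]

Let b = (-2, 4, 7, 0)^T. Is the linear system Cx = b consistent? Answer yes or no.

no

Row reduce the augmented matrix [C | b].
R2 ← R2 − (4/3)·R1: [0, 4, 14, 2, 14, 20/3]
R3 ← R3 − R1: [0, 4, 14, 2, 14, 9]
R3 ← R3 − R2: [0, 0, 0, 0, 0, 7/3]
R4 ← R4 + (1/2)·R2: [0, 0, 0, 0, 0, 10/3]
R4 ← R4 − (10/7)·R3: [0, 0, 0, 0, 0, 0]
The echelon form has 3 nonzero rows; the last pivot sits in the augmented column, so rank(C) = 2 but rank([C|b]) = 3.
Since the ranks differ, the system is inconsistent.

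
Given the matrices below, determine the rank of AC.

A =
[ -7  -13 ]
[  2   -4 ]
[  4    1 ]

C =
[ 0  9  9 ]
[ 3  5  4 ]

2

First compute AC:
[[-39, -128, -115],
 [-12,  -2,   2],
 [  3,  41,  40]]
Now row reduce the product.
R2 ← R2 − (4/13)·R1: [0, 486/13, 486/13]
R3 ← R3 + (1/13)·R1: [0, 405/13, 405/13]
R3 ← R3 − (5/6)·R2: [0, 0, 0]
2 nonzero rows, so rank(AC) = 2.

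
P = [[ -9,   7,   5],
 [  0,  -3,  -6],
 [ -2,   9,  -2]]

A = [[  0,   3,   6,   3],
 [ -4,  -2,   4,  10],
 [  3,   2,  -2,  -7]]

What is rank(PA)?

2

First compute PA:
[[-13, -31, -36,   8],
 [ -6,  -6,   0,  12],
 [-42, -28,  28,  98]]
Now row reduce the product.
R2 ← R2 − (6/13)·R1: [0, 108/13, 216/13, 108/13]
R3 ← R3 − (42/13)·R1: [0, 938/13, 1876/13, 938/13]
R3 ← R3 − (469/54)·R2: [0, 0, 0, 0]
2 nonzero rows, so rank(PA) = 2.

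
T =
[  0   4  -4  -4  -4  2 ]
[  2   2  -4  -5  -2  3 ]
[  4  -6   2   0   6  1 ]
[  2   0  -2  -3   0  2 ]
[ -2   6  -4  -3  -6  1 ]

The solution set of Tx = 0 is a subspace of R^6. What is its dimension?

4

Row reduce to echelon form.
Swap R1 ↔ R2
R3 ← R3 − (2)·R1: [0, -10, 10, 10, 10, -5]
R4 ← R4 − R1: [0, -2, 2, 2, 2, -1]
R5 ← R5 + R1: [0, 8, -8, -8, -8, 4]
R3 ← R3 + (5/2)·R2: [0, 0, 0, 0, 0, 0]
R4 ← R4 + (1/2)·R2: [0, 0, 0, 0, 0, 0]
R5 ← R5 − (2)·R2: [0, 0, 0, 0, 0, 0]
2 nonzero rows, so rank(T) = 2.
T has 6 columns; by rank–nullity, nullity = 6 − 2 = 4.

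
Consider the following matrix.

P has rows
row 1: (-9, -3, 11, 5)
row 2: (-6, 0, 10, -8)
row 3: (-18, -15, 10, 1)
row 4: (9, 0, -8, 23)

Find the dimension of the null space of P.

Row reduce to echelon form.
R2 ← R2 − (2/3)·R1: [0, 2, 8/3, -34/3]
R3 ← R3 − (2)·R1: [0, -9, -12, -9]
R4 ← R4 + R1: [0, -3, 3, 28]
R3 ← R3 + (9/2)·R2: [0, 0, 0, -60]
R4 ← R4 + (3/2)·R2: [0, 0, 7, 11]
Swap R3 ↔ R4
4 nonzero rows, so rank(P) = 4.
P has 4 columns; by rank–nullity, nullity = 4 − 4 = 0.

0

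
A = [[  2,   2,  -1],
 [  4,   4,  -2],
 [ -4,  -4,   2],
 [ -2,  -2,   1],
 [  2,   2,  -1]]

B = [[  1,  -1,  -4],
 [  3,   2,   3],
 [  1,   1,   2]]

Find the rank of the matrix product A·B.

First compute AB:
[[  7,   1,  -4],
 [ 14,   2,  -8],
 [-14,  -2,   8],
 [ -7,  -1,   4],
 [  7,   1,  -4]]
Now row reduce the product.
R2 ← R2 − (2)·R1: [0, 0, 0]
R3 ← R3 + (2)·R1: [0, 0, 0]
R4 ← R4 + R1: [0, 0, 0]
R5 ← R5 − R1: [0, 0, 0]
1 nonzero row, so rank(AB) = 1.

1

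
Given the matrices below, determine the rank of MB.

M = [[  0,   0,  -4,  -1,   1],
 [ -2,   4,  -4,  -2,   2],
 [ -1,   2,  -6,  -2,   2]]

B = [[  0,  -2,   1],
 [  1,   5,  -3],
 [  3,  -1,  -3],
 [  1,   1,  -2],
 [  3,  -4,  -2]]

2

First compute MB:
[[-10,  -1,  12],
 [ -4,  18,  -2],
 [-12,   8,  11]]
Now row reduce the product.
R2 ← R2 − (2/5)·R1: [0, 92/5, -34/5]
R3 ← R3 − (6/5)·R1: [0, 46/5, -17/5]
R3 ← R3 − (1/2)·R2: [0, 0, 0]
2 nonzero rows, so rank(MB) = 2.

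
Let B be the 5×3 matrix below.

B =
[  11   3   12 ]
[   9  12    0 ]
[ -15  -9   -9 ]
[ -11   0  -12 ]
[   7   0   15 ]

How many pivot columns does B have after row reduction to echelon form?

Row reduce to echelon form.
R2 ← R2 − (9/11)·R1: [0, 105/11, -108/11]
R3 ← R3 + (15/11)·R1: [0, -54/11, 81/11]
R4 ← R4 + R1: [0, 3, 0]
R5 ← R5 − (7/11)·R1: [0, -21/11, 81/11]
R3 ← R3 + (18/35)·R2: [0, 0, 81/35]
R4 ← R4 − (11/35)·R2: [0, 0, 108/35]
R5 ← R5 + (1/5)·R2: [0, 0, 27/5]
R4 ← R4 − (4/3)·R3: [0, 0, 0]
R5 ← R5 − (7/3)·R3: [0, 0, 0]
Echelon form has 3 nonzero rows, so rank(B) = 3.
Each nonzero row contributes one pivot column: 3 pivot columns.

3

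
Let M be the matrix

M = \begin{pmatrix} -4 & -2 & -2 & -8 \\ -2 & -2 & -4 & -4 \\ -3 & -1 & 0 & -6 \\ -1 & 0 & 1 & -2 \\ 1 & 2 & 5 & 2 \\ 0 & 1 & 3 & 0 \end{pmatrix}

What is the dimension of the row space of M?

Row reduce to echelon form.
R2 ← R2 − (1/2)·R1: [0, -1, -3, 0]
R3 ← R3 − (3/4)·R1: [0, 1/2, 3/2, 0]
R4 ← R4 − (1/4)·R1: [0, 1/2, 3/2, 0]
R5 ← R5 + (1/4)·R1: [0, 3/2, 9/2, 0]
R3 ← R3 + (1/2)·R2: [0, 0, 0, 0]
R4 ← R4 + (1/2)·R2: [0, 0, 0, 0]
R5 ← R5 + (3/2)·R2: [0, 0, 0, 0]
R6 ← R6 + R2: [0, 0, 0, 0]
Echelon form has 2 nonzero rows, so rank(M) = 2.
The row space has dimension equal to the rank: 2.

2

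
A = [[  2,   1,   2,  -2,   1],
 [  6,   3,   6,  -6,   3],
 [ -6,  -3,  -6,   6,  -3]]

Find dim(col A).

1

Row reduce to echelon form.
R2 ← R2 − (3)·R1: [0, 0, 0, 0, 0]
R3 ← R3 + (3)·R1: [0, 0, 0, 0, 0]
Echelon form has 1 nonzero row, so rank(A) = 1.
The column space has dimension equal to the rank: 1.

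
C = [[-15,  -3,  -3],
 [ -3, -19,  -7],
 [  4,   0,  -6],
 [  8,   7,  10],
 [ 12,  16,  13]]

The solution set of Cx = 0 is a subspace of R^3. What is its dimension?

Row reduce to echelon form.
R2 ← R2 − (1/5)·R1: [0, -92/5, -32/5]
R3 ← R3 + (4/15)·R1: [0, -4/5, -34/5]
R4 ← R4 + (8/15)·R1: [0, 27/5, 42/5]
R5 ← R5 + (4/5)·R1: [0, 68/5, 53/5]
R3 ← R3 − (1/23)·R2: [0, 0, -150/23]
R4 ← R4 + (27/92)·R2: [0, 0, 150/23]
R5 ← R5 + (17/23)·R2: [0, 0, 135/23]
R4 ← R4 + R3: [0, 0, 0]
R5 ← R5 + (9/10)·R3: [0, 0, 0]
3 nonzero rows, so rank(C) = 3.
C has 3 columns; by rank–nullity, nullity = 3 − 3 = 0.

0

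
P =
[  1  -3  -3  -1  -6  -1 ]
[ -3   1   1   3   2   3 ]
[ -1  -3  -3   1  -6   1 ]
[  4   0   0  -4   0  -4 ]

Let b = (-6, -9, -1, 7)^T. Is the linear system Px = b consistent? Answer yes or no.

Row reduce the augmented matrix [P | b].
R2 ← R2 + (3)·R1: [0, -8, -8, 0, -16, 0, -27]
R3 ← R3 + R1: [0, -6, -6, 0, -12, 0, -7]
R4 ← R4 − (4)·R1: [0, 12, 12, 0, 24, 0, 31]
R3 ← R3 − (3/4)·R2: [0, 0, 0, 0, 0, 0, 53/4]
R4 ← R4 + (3/2)·R2: [0, 0, 0, 0, 0, 0, -19/2]
R4 ← R4 + (38/53)·R3: [0, 0, 0, 0, 0, 0, 0]
The echelon form has 3 nonzero rows; the last pivot sits in the augmented column, so rank(P) = 2 but rank([P|b]) = 3.
Since the ranks differ, the system is inconsistent.

no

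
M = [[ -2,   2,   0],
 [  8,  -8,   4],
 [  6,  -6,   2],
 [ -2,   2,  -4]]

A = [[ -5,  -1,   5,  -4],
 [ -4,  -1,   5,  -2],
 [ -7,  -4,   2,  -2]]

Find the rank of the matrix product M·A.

First compute MA:
[[  2,   0,   0,   4],
 [-36, -16,   8, -24],
 [-20,  -8,   4, -16],
 [ 30,  16,  -8,  12]]
Now row reduce the product.
R2 ← R2 + (18)·R1: [0, -16, 8, 48]
R3 ← R3 + (10)·R1: [0, -8, 4, 24]
R4 ← R4 − (15)·R1: [0, 16, -8, -48]
R3 ← R3 − (1/2)·R2: [0, 0, 0, 0]
R4 ← R4 + R2: [0, 0, 0, 0]
2 nonzero rows, so rank(MA) = 2.

2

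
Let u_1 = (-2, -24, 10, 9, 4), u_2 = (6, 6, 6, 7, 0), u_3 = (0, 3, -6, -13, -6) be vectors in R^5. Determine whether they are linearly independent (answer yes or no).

Form the matrix with these vectors as rows and row reduce.
R2 ← R2 + (3)·R1: [0, -66, 36, 34, 12]
R3 ← R3 + (1/22)·R2: [0, 0, -48/11, -126/11, -60/11]
3 nonzero rows, so the 3 vectors span a space of dimension 3.
Since 3 = 3, the vectors are linearly independent.

yes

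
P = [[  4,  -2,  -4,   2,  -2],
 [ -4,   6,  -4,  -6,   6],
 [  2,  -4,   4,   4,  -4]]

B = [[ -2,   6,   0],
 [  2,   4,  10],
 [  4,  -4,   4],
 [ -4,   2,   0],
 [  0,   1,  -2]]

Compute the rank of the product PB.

2

First compute PB:
[[-36,  34, -32],
 [ 28,  10,  32],
 [-12, -16, -16]]
Now row reduce the product.
R2 ← R2 + (7/9)·R1: [0, 328/9, 64/9]
R3 ← R3 − (1/3)·R1: [0, -82/3, -16/3]
R3 ← R3 + (3/4)·R2: [0, 0, 0]
2 nonzero rows, so rank(PB) = 2.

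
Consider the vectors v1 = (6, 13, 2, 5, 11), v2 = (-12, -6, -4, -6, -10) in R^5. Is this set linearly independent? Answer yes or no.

yes

Form the matrix with these vectors as rows and row reduce.
R2 ← R2 + (2)·R1: [0, 20, 0, 4, 12]
2 nonzero rows, so the 2 vectors span a space of dimension 2.
Since 2 = 2, the vectors are linearly independent.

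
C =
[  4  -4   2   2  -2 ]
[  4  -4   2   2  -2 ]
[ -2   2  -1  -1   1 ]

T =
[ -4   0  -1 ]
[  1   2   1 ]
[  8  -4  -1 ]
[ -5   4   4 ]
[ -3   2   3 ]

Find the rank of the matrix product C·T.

1

First compute CT:
[[ -8, -12,  -8],
 [ -8, -12,  -8],
 [  4,   6,   4]]
Now row reduce the product.
R2 ← R2 − R1: [0, 0, 0]
R3 ← R3 + (1/2)·R1: [0, 0, 0]
1 nonzero row, so rank(CT) = 1.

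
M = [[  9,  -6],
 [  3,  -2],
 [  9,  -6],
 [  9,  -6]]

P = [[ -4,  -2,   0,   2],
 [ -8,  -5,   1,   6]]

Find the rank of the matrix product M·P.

1

First compute MP:
[[ 12,  12,  -6, -18],
 [  4,   4,  -2,  -6],
 [ 12,  12,  -6, -18],
 [ 12,  12,  -6, -18]]
Now row reduce the product.
R2 ← R2 − (1/3)·R1: [0, 0, 0, 0]
R3 ← R3 − R1: [0, 0, 0, 0]
R4 ← R4 − R1: [0, 0, 0, 0]
1 nonzero row, so rank(MP) = 1.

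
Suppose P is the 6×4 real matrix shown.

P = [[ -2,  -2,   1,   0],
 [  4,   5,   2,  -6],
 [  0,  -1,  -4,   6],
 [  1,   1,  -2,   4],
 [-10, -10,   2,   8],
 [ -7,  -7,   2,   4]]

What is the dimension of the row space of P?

Row reduce to echelon form.
R2 ← R2 + (2)·R1: [0, 1, 4, -6]
R4 ← R4 + (1/2)·R1: [0, 0, -3/2, 4]
R5 ← R5 − (5)·R1: [0, 0, -3, 8]
R6 ← R6 − (7/2)·R1: [0, 0, -3/2, 4]
R3 ← R3 + R2: [0, 0, 0, 0]
Swap R3 ↔ R4
R5 ← R5 − (2)·R3: [0, 0, 0, 0]
R6 ← R6 − R3: [0, 0, 0, 0]
Echelon form has 3 nonzero rows, so rank(P) = 3.
The row space has dimension equal to the rank: 3.

3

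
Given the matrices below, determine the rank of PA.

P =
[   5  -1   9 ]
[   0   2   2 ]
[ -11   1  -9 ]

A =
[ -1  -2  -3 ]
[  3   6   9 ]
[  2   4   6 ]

1

First compute PA:
[[ 10,  20,  30],
 [ 10,  20,  30],
 [ -4,  -8, -12]]
Now row reduce the product.
R2 ← R2 − R1: [0, 0, 0]
R3 ← R3 + (2/5)·R1: [0, 0, 0]
1 nonzero row, so rank(PA) = 1.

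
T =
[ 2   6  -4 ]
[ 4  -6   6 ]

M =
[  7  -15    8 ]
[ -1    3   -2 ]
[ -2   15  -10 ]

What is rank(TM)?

2

First compute TM:
[[ 16, -72,  44],
 [ 22,  12, -16]]
Now row reduce the product.
R2 ← R2 − (11/8)·R1: [0, 111, -153/2]
2 nonzero rows, so rank(TM) = 2.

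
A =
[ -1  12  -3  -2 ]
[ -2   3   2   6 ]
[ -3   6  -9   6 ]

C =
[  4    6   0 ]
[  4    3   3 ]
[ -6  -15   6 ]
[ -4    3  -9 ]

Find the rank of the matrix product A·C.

First compute AC:
[[ 70,  69,  36],
 [-32, -15, -33],
 [ 42, 153, -90]]
Now row reduce the product.
R2 ← R2 + (16/35)·R1: [0, 579/35, -579/35]
R3 ← R3 − (3/5)·R1: [0, 558/5, -558/5]
R3 ← R3 − (1302/193)·R2: [0, 0, 0]
2 nonzero rows, so rank(AC) = 2.

2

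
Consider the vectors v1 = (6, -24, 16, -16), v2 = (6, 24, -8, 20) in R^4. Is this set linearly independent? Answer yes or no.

Form the matrix with these vectors as rows and row reduce.
R2 ← R2 − R1: [0, 48, -24, 36]
2 nonzero rows, so the 2 vectors span a space of dimension 2.
Since 2 = 2, the vectors are linearly independent.

yes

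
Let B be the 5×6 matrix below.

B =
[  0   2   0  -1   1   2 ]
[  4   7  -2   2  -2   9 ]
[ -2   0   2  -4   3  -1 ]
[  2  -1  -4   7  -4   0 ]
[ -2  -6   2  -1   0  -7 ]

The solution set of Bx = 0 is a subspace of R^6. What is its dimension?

Row reduce to echelon form.
Swap R1 ↔ R2
R3 ← R3 + (1/2)·R1: [0, 7/2, 1, -3, 2, 7/2]
R4 ← R4 − (1/2)·R1: [0, -9/2, -3, 6, -3, -9/2]
R5 ← R5 + (1/2)·R1: [0, -5/2, 1, 0, -1, -5/2]
R3 ← R3 − (7/4)·R2: [0, 0, 1, -5/4, 1/4, 0]
R4 ← R4 + (9/4)·R2: [0, 0, -3, 15/4, -3/4, 0]
R5 ← R5 + (5/4)·R2: [0, 0, 1, -5/4, 1/4, 0]
R4 ← R4 + (3)·R3: [0, 0, 0, 0, 0, 0]
R5 ← R5 − R3: [0, 0, 0, 0, 0, 0]
3 nonzero rows, so rank(B) = 3.
B has 6 columns; by rank–nullity, nullity = 6 − 3 = 3.

3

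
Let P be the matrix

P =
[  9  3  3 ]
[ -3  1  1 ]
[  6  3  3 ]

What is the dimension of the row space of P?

2

Row reduce to echelon form.
R2 ← R2 + (1/3)·R1: [0, 2, 2]
R3 ← R3 − (2/3)·R1: [0, 1, 1]
R3 ← R3 − (1/2)·R2: [0, 0, 0]
Echelon form has 2 nonzero rows, so rank(P) = 2.
The row space has dimension equal to the rank: 2.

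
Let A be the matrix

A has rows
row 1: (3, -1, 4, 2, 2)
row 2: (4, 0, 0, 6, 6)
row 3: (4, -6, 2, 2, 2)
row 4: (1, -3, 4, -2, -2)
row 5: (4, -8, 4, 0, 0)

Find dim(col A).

3

Row reduce to echelon form.
R2 ← R2 − (4/3)·R1: [0, 4/3, -16/3, 10/3, 10/3]
R3 ← R3 − (4/3)·R1: [0, -14/3, -10/3, -2/3, -2/3]
R4 ← R4 − (1/3)·R1: [0, -8/3, 8/3, -8/3, -8/3]
R5 ← R5 − (4/3)·R1: [0, -20/3, -4/3, -8/3, -8/3]
R3 ← R3 + (7/2)·R2: [0, 0, -22, 11, 11]
R4 ← R4 + (2)·R2: [0, 0, -8, 4, 4]
R5 ← R5 + (5)·R2: [0, 0, -28, 14, 14]
R4 ← R4 − (4/11)·R3: [0, 0, 0, 0, 0]
R5 ← R5 − (14/11)·R3: [0, 0, 0, 0, 0]
Echelon form has 3 nonzero rows, so rank(A) = 3.
The column space has dimension equal to the rank: 3.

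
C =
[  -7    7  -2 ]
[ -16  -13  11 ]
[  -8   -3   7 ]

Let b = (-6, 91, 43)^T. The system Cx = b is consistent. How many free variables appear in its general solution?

Row reduce the augmented matrix [C | b].
R2 ← R2 − (16/7)·R1: [0, -29, 109/7, 733/7]
R3 ← R3 − (8/7)·R1: [0, -11, 65/7, 349/7]
R3 ← R3 − (11/29)·R2: [0, 0, 98/29, 294/29]
The echelon form has 3 nonzero rows, and every pivot lies in the first 3 columns, so rank(C) = rank([C|b]) = 3.
The system is consistent.
Free variables = (unknowns) − (rank) = 3 − 3 = 0.

0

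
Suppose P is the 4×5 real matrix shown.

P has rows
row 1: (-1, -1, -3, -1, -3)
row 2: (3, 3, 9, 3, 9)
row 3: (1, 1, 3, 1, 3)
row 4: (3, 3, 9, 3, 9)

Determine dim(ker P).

Row reduce to echelon form.
R2 ← R2 + (3)·R1: [0, 0, 0, 0, 0]
R3 ← R3 + R1: [0, 0, 0, 0, 0]
R4 ← R4 + (3)·R1: [0, 0, 0, 0, 0]
1 nonzero row, so rank(P) = 1.
P has 5 columns; by rank–nullity, nullity = 5 − 1 = 4.

4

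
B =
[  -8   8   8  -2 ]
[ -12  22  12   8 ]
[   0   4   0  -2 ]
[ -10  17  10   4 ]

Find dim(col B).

3

Row reduce to echelon form.
R2 ← R2 − (3/2)·R1: [0, 10, 0, 11]
R4 ← R4 − (5/4)·R1: [0, 7, 0, 13/2]
R3 ← R3 − (2/5)·R2: [0, 0, 0, -32/5]
R4 ← R4 − (7/10)·R2: [0, 0, 0, -6/5]
R4 ← R4 − (3/16)·R3: [0, 0, 0, 0]
Echelon form has 3 nonzero rows, so rank(B) = 3.
The column space has dimension equal to the rank: 3.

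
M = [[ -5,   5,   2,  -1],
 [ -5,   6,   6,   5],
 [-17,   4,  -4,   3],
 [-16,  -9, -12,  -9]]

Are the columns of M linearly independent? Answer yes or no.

Row reduce M to echelon form.
R2 ← R2 − R1: [0, 1, 4, 6]
R3 ← R3 − (17/5)·R1: [0, -13, -54/5, 32/5]
R4 ← R4 − (16/5)·R1: [0, -25, -92/5, -29/5]
R3 ← R3 + (13)·R2: [0, 0, 206/5, 422/5]
R4 ← R4 + (25)·R2: [0, 0, 408/5, 721/5]
R4 ← R4 − (204/103)·R3: [0, 0, 0, -2365/103]
4 pivots among 4 columns.
Every column is a pivot column, so the columns are linearly independent.

yes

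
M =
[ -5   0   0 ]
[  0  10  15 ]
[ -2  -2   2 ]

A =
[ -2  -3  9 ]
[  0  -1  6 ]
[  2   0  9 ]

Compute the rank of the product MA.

2

First compute MA:
[[ 10,  15, -45],
 [ 30, -10, 195],
 [  8,   8, -12]]
Now row reduce the product.
R2 ← R2 − (3)·R1: [0, -55, 330]
R3 ← R3 − (4/5)·R1: [0, -4, 24]
R3 ← R3 − (4/55)·R2: [0, 0, 0]
2 nonzero rows, so rank(MA) = 2.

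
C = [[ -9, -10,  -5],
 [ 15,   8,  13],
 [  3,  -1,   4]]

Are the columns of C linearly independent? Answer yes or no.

no

Row reduce C to echelon form.
R2 ← R2 + (5/3)·R1: [0, -26/3, 14/3]
R3 ← R3 + (1/3)·R1: [0, -13/3, 7/3]
R3 ← R3 − (1/2)·R2: [0, 0, 0]
2 pivots among 3 columns.
Only 2 < 3 pivot columns, so the columns are linearly dependent.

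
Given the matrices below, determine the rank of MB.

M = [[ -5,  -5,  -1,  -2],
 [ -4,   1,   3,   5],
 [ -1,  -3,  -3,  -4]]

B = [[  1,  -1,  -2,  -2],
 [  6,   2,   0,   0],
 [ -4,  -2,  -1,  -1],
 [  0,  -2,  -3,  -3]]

First compute MB:
[[-31,   1,  17,  17],
 [-10, -10, -10, -10],
 [ -7,   9,  17,  17]]
Now row reduce the product.
R2 ← R2 − (10/31)·R1: [0, -320/31, -480/31, -480/31]
R3 ← R3 − (7/31)·R1: [0, 272/31, 408/31, 408/31]
R3 ← R3 + (17/20)·R2: [0, 0, 0, 0]
2 nonzero rows, so rank(MB) = 2.

2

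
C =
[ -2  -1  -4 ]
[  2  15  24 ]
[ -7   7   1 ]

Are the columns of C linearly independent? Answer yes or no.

Row reduce C to echelon form.
R2 ← R2 + R1: [0, 14, 20]
R3 ← R3 − (7/2)·R1: [0, 21/2, 15]
R3 ← R3 − (3/4)·R2: [0, 0, 0]
2 pivots among 3 columns.
Only 2 < 3 pivot columns, so the columns are linearly dependent.

no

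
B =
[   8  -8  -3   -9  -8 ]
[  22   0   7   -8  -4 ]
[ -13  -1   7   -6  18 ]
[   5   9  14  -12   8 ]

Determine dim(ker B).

1

Row reduce to echelon form.
R2 ← R2 − (11/4)·R1: [0, 22, 61/4, 67/4, 18]
R3 ← R3 + (13/8)·R1: [0, -14, 17/8, -165/8, 5]
R4 ← R4 − (5/8)·R1: [0, 14, 127/8, -51/8, 13]
R3 ← R3 + (7/11)·R2: [0, 0, 1041/88, -877/88, 181/11]
R4 ← R4 − (7/11)·R2: [0, 0, 543/88, -1499/88, 17/11]
R4 ← R4 − (181/347)·R3: [0, 0, 0, -4107/347, -2442/347]
4 nonzero rows, so rank(B) = 4.
B has 5 columns; by rank–nullity, nullity = 5 − 4 = 1.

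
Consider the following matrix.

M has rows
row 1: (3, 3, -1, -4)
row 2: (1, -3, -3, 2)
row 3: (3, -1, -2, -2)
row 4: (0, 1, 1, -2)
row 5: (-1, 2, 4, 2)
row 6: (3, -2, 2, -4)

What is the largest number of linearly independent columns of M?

Row reduce to echelon form.
R2 ← R2 − (1/3)·R1: [0, -4, -8/3, 10/3]
R3 ← R3 − R1: [0, -4, -1, 2]
R5 ← R5 + (1/3)·R1: [0, 3, 11/3, 2/3]
R6 ← R6 − R1: [0, -5, 3, 0]
R3 ← R3 − R2: [0, 0, 5/3, -4/3]
R4 ← R4 + (1/4)·R2: [0, 0, 1/3, -7/6]
R5 ← R5 + (3/4)·R2: [0, 0, 5/3, 19/6]
R6 ← R6 − (5/4)·R2: [0, 0, 19/3, -25/6]
R4 ← R4 − (1/5)·R3: [0, 0, 0, -9/10]
R5 ← R5 − R3: [0, 0, 0, 9/2]
R6 ← R6 − (19/5)·R3: [0, 0, 0, 9/10]
R5 ← R5 + (5)·R4: [0, 0, 0, 0]
R6 ← R6 + R4: [0, 0, 0, 0]
Echelon form has 4 nonzero rows, so rank(M) = 4.
The rank gives the maximum number of linearly independent columns: 4.

4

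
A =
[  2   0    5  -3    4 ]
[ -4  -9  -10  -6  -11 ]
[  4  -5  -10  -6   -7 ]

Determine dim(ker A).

2

Row reduce to echelon form.
R2 ← R2 + (2)·R1: [0, -9, 0, -12, -3]
R3 ← R3 − (2)·R1: [0, -5, -20, 0, -15]
R3 ← R3 − (5/9)·R2: [0, 0, -20, 20/3, -40/3]
3 nonzero rows, so rank(A) = 3.
A has 5 columns; by rank–nullity, nullity = 5 − 3 = 2.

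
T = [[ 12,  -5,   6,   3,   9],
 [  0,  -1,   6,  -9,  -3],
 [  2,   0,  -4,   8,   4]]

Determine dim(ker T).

Row reduce to echelon form.
R3 ← R3 − (1/6)·R1: [0, 5/6, -5, 15/2, 5/2]
R3 ← R3 + (5/6)·R2: [0, 0, 0, 0, 0]
2 nonzero rows, so rank(T) = 2.
T has 5 columns; by rank–nullity, nullity = 5 − 2 = 3.

3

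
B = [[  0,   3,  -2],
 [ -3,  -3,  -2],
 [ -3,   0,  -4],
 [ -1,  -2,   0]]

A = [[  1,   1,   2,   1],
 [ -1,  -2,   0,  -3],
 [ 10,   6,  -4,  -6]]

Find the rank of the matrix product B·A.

2

First compute BA:
[[-23, -18,   8,   3],
 [-20,  -9,   2,  18],
 [-43, -27,  10,  21],
 [  1,   3,  -2,   5]]
Now row reduce the product.
R2 ← R2 − (20/23)·R1: [0, 153/23, -114/23, 354/23]
R3 ← R3 − (43/23)·R1: [0, 153/23, -114/23, 354/23]
R4 ← R4 + (1/23)·R1: [0, 51/23, -38/23, 118/23]
R3 ← R3 − R2: [0, 0, 0, 0]
R4 ← R4 − (1/3)·R2: [0, 0, 0, 0]
2 nonzero rows, so rank(BA) = 2.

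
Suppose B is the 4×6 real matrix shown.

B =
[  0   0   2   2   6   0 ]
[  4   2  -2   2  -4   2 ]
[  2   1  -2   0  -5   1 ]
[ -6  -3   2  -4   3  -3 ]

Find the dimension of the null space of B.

Row reduce to echelon form.
Swap R1 ↔ R2
R3 ← R3 − (1/2)·R1: [0, 0, -1, -1, -3, 0]
R4 ← R4 + (3/2)·R1: [0, 0, -1, -1, -3, 0]
R3 ← R3 + (1/2)·R2: [0, 0, 0, 0, 0, 0]
R4 ← R4 + (1/2)·R2: [0, 0, 0, 0, 0, 0]
2 nonzero rows, so rank(B) = 2.
B has 6 columns; by rank–nullity, nullity = 6 − 2 = 4.

4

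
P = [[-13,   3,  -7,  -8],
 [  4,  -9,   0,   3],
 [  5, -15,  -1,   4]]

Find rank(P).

Row reduce to echelon form.
R2 ← R2 + (4/13)·R1: [0, -105/13, -28/13, 7/13]
R3 ← R3 + (5/13)·R1: [0, -180/13, -48/13, 12/13]
R3 ← R3 − (12/7)·R2: [0, 0, 0, 0]
Echelon form has 2 nonzero rows, so rank(P) = 2.

2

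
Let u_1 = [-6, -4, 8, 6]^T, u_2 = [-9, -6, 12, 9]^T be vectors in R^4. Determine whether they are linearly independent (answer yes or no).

Form the matrix with these vectors as rows and row reduce.
R2 ← R2 − (3/2)·R1: [0, 0, 0, 0]
1 nonzero row, so the 2 vectors span a space of dimension 1.
Since 1 < 2, the vectors are linearly dependent.

no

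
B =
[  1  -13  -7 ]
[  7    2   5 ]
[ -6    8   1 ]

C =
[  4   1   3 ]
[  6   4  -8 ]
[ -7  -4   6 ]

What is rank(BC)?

2

First compute BC:
[[-25, -23,  65],
 [  5,  -5,  35],
 [ 17,  22, -76]]
Now row reduce the product.
R2 ← R2 + (1/5)·R1: [0, -48/5, 48]
R3 ← R3 + (17/25)·R1: [0, 159/25, -159/5]
R3 ← R3 + (53/80)·R2: [0, 0, 0]
2 nonzero rows, so rank(BC) = 2.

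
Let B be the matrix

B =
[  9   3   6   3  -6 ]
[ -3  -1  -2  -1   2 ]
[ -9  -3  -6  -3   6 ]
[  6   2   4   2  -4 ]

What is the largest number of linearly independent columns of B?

Row reduce to echelon form.
R2 ← R2 + (1/3)·R1: [0, 0, 0, 0, 0]
R3 ← R3 + R1: [0, 0, 0, 0, 0]
R4 ← R4 − (2/3)·R1: [0, 0, 0, 0, 0]
Echelon form has 1 nonzero row, so rank(B) = 1.
The rank gives the maximum number of linearly independent columns: 1.

1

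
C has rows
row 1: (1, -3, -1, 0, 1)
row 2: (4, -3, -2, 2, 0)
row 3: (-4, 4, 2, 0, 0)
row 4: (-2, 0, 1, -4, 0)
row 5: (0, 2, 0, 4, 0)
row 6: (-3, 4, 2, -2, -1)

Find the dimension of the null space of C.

2

Row reduce to echelon form.
R2 ← R2 − (4)·R1: [0, 9, 2, 2, -4]
R3 ← R3 + (4)·R1: [0, -8, -2, 0, 4]
R4 ← R4 + (2)·R1: [0, -6, -1, -4, 2]
R6 ← R6 + (3)·R1: [0, -5, -1, -2, 2]
R3 ← R3 + (8/9)·R2: [0, 0, -2/9, 16/9, 4/9]
R4 ← R4 + (2/3)·R2: [0, 0, 1/3, -8/3, -2/3]
R5 ← R5 − (2/9)·R2: [0, 0, -4/9, 32/9, 8/9]
R6 ← R6 + (5/9)·R2: [0, 0, 1/9, -8/9, -2/9]
R4 ← R4 + (3/2)·R3: [0, 0, 0, 0, 0]
R5 ← R5 − (2)·R3: [0, 0, 0, 0, 0]
R6 ← R6 + (1/2)·R3: [0, 0, 0, 0, 0]
3 nonzero rows, so rank(C) = 3.
C has 5 columns; by rank–nullity, nullity = 5 − 3 = 2.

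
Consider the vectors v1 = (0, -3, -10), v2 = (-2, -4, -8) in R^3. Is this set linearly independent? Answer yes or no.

yes

Form the matrix with these vectors as rows and row reduce.
Swap R1 ↔ R2
2 nonzero rows, so the 2 vectors span a space of dimension 2.
Since 2 = 2, the vectors are linearly independent.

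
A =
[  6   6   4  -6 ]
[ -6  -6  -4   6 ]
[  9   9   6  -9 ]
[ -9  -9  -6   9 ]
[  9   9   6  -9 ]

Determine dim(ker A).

3

Row reduce to echelon form.
R2 ← R2 + R1: [0, 0, 0, 0]
R3 ← R3 − (3/2)·R1: [0, 0, 0, 0]
R4 ← R4 + (3/2)·R1: [0, 0, 0, 0]
R5 ← R5 − (3/2)·R1: [0, 0, 0, 0]
1 nonzero row, so rank(A) = 1.
A has 4 columns; by rank–nullity, nullity = 4 − 1 = 3.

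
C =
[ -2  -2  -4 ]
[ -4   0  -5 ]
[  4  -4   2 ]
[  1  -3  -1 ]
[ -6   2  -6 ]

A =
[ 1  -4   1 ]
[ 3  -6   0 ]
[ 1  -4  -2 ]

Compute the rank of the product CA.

First compute CA:
[[-12,  36,   6],
 [ -9,  36,   6],
 [ -6,   0,   0],
 [ -9,  18,   3],
 [ -6,  36,   6]]
Now row reduce the product.
R2 ← R2 − (3/4)·R1: [0, 9, 3/2]
R3 ← R3 − (1/2)·R1: [0, -18, -3]
R4 ← R4 − (3/4)·R1: [0, -9, -3/2]
R5 ← R5 − (1/2)·R1: [0, 18, 3]
R3 ← R3 + (2)·R2: [0, 0, 0]
R4 ← R4 + R2: [0, 0, 0]
R5 ← R5 − (2)·R2: [0, 0, 0]
2 nonzero rows, so rank(CA) = 2.

2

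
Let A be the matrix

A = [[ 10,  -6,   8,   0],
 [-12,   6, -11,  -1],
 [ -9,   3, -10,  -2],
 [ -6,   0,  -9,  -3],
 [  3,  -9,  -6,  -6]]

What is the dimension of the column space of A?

Row reduce to echelon form.
R2 ← R2 + (6/5)·R1: [0, -6/5, -7/5, -1]
R3 ← R3 + (9/10)·R1: [0, -12/5, -14/5, -2]
R4 ← R4 + (3/5)·R1: [0, -18/5, -21/5, -3]
R5 ← R5 − (3/10)·R1: [0, -36/5, -42/5, -6]
R3 ← R3 − (2)·R2: [0, 0, 0, 0]
R4 ← R4 − (3)·R2: [0, 0, 0, 0]
R5 ← R5 − (6)·R2: [0, 0, 0, 0]
Echelon form has 2 nonzero rows, so rank(A) = 2.
The column space has dimension equal to the rank: 2.

2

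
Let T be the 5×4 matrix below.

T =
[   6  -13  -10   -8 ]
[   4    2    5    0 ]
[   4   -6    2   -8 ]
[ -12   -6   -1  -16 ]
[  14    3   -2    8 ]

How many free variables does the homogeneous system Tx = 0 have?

Row reduce to echelon form.
R2 ← R2 − (2/3)·R1: [0, 32/3, 35/3, 16/3]
R3 ← R3 − (2/3)·R1: [0, 8/3, 26/3, -8/3]
R4 ← R4 + (2)·R1: [0, -32, -21, -32]
R5 ← R5 − (7/3)·R1: [0, 100/3, 64/3, 80/3]
R3 ← R3 − (1/4)·R2: [0, 0, 23/4, -4]
R4 ← R4 + (3)·R2: [0, 0, 14, -16]
R5 ← R5 − (25/8)·R2: [0, 0, -121/8, 10]
R4 ← R4 − (56/23)·R3: [0, 0, 0, -144/23]
R5 ← R5 + (121/46)·R3: [0, 0, 0, -12/23]
R5 ← R5 − (1/12)·R4: [0, 0, 0, 0]
4 nonzero rows, so rank(T) = 4.
T has 4 columns; by rank–nullity, nullity = 4 − 4 = 0.

0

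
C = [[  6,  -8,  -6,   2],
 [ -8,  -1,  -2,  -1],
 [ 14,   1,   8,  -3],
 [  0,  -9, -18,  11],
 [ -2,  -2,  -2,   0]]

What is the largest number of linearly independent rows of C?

3

Row reduce to echelon form.
R2 ← R2 + (4/3)·R1: [0, -35/3, -10, 5/3]
R3 ← R3 − (7/3)·R1: [0, 59/3, 22, -23/3]
R5 ← R5 + (1/3)·R1: [0, -14/3, -4, 2/3]
R3 ← R3 + (59/35)·R2: [0, 0, 36/7, -34/7]
R4 ← R4 − (27/35)·R2: [0, 0, -72/7, 68/7]
R5 ← R5 − (2/5)·R2: [0, 0, 0, 0]
R4 ← R4 + (2)·R3: [0, 0, 0, 0]
Echelon form has 3 nonzero rows, so rank(C) = 3.
The rank gives the maximum number of linearly independent rows: 3.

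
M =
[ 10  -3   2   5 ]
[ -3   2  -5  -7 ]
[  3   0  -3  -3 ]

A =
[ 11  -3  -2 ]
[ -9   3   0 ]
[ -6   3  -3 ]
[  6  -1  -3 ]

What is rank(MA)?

First compute MA:
[[155, -38, -41],
 [-63,   7,  42],
 [ 33, -15,  12]]
Now row reduce the product.
R2 ← R2 + (63/155)·R1: [0, -1309/155, 3927/155]
R3 ← R3 − (33/155)·R1: [0, -1071/155, 3213/155]
R3 ← R3 − (9/11)·R2: [0, 0, 0]
2 nonzero rows, so rank(MA) = 2.

2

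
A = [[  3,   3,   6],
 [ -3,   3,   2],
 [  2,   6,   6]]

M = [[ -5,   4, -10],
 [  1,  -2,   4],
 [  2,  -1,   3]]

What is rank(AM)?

2

First compute AM:
[[  0,   0,   0],
 [ 22, -20,  48],
 [  8, -10,  22]]
Now row reduce the product.
Swap R1 ↔ R2
R3 ← R3 − (4/11)·R1: [0, -30/11, 50/11]
Swap R2 ↔ R3
2 nonzero rows, so rank(AM) = 2.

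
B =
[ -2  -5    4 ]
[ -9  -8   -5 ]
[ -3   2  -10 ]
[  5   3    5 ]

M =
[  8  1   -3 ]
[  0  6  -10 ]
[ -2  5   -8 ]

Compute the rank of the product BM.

First compute BM:
[[-24, -12,  24],
 [-62, -82, 147],
 [ -4, -41,  69],
 [ 30,  48, -85]]
Now row reduce the product.
R2 ← R2 − (31/12)·R1: [0, -51, 85]
R3 ← R3 − (1/6)·R1: [0, -39, 65]
R4 ← R4 + (5/4)·R1: [0, 33, -55]
R3 ← R3 − (13/17)·R2: [0, 0, 0]
R4 ← R4 + (11/17)·R2: [0, 0, 0]
2 nonzero rows, so rank(BM) = 2.

2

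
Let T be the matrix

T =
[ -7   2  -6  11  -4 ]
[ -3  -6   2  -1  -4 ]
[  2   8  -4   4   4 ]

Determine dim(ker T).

3

Row reduce to echelon form.
R2 ← R2 − (3/7)·R1: [0, -48/7, 32/7, -40/7, -16/7]
R3 ← R3 + (2/7)·R1: [0, 60/7, -40/7, 50/7, 20/7]
R3 ← R3 + (5/4)·R2: [0, 0, 0, 0, 0]
2 nonzero rows, so rank(T) = 2.
T has 5 columns; by rank–nullity, nullity = 5 − 2 = 3.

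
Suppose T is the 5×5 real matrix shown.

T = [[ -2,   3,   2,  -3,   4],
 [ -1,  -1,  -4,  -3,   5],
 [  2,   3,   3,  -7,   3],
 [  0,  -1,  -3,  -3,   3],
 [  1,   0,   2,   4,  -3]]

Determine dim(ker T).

1

Row reduce to echelon form.
R2 ← R2 − (1/2)·R1: [0, -5/2, -5, -3/2, 3]
R3 ← R3 + R1: [0, 6, 5, -10, 7]
R5 ← R5 + (1/2)·R1: [0, 3/2, 3, 5/2, -1]
R3 ← R3 + (12/5)·R2: [0, 0, -7, -68/5, 71/5]
R4 ← R4 − (2/5)·R2: [0, 0, -1, -12/5, 9/5]
R5 ← R5 + (3/5)·R2: [0, 0, 0, 8/5, 4/5]
R4 ← R4 − (1/7)·R3: [0, 0, 0, -16/35, -8/35]
R5 ← R5 + (7/2)·R4: [0, 0, 0, 0, 0]
4 nonzero rows, so rank(T) = 4.
T has 5 columns; by rank–nullity, nullity = 5 − 4 = 1.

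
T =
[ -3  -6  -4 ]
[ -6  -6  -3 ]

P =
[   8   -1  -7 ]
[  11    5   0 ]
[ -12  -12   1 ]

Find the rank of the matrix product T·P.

First compute TP:
[[-42,  21,  17],
 [-78,  12,  39]]
Now row reduce the product.
R2 ← R2 − (13/7)·R1: [0, -27, 52/7]
2 nonzero rows, so rank(TP) = 2.

2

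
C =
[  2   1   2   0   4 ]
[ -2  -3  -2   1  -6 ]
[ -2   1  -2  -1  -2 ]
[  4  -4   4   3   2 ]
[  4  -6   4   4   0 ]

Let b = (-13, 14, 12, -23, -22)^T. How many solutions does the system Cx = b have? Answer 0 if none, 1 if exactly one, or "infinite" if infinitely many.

Row reduce the augmented matrix [C | b].
R2 ← R2 + R1: [0, -2, 0, 1, -2, 1]
R3 ← R3 + R1: [0, 2, 0, -1, 2, -1]
R4 ← R4 − (2)·R1: [0, -6, 0, 3, -6, 3]
R5 ← R5 − (2)·R1: [0, -8, 0, 4, -8, 4]
R3 ← R3 + R2: [0, 0, 0, 0, 0, 0]
R4 ← R4 − (3)·R2: [0, 0, 0, 0, 0, 0]
R5 ← R5 − (4)·R2: [0, 0, 0, 0, 0, 0]
The echelon form has 2 nonzero rows, and every pivot lies in the first 5 columns, so rank(C) = rank([C|b]) = 2.
The system is consistent.
rank = 2 < 5 unknowns, so there are infinitely many solutions.

infinite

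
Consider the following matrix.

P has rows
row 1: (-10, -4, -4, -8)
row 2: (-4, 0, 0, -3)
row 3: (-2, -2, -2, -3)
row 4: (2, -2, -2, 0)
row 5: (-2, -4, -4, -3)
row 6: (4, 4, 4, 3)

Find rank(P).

Row reduce to echelon form.
R2 ← R2 − (2/5)·R1: [0, 8/5, 8/5, 1/5]
R3 ← R3 − (1/5)·R1: [0, -6/5, -6/5, -7/5]
R4 ← R4 + (1/5)·R1: [0, -14/5, -14/5, -8/5]
R5 ← R5 − (1/5)·R1: [0, -16/5, -16/5, -7/5]
R6 ← R6 + (2/5)·R1: [0, 12/5, 12/5, -1/5]
R3 ← R3 + (3/4)·R2: [0, 0, 0, -5/4]
R4 ← R4 + (7/4)·R2: [0, 0, 0, -5/4]
R5 ← R5 + (2)·R2: [0, 0, 0, -1]
R6 ← R6 − (3/2)·R2: [0, 0, 0, -1/2]
R4 ← R4 − R3: [0, 0, 0, 0]
R5 ← R5 − (4/5)·R3: [0, 0, 0, 0]
R6 ← R6 − (2/5)·R3: [0, 0, 0, 0]
Echelon form has 3 nonzero rows, so rank(P) = 3.

3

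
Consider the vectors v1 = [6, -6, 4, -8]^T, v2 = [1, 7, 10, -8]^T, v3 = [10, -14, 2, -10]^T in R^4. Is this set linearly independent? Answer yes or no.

no

Form the matrix with these vectors as rows and row reduce.
R2 ← R2 − (1/6)·R1: [0, 8, 28/3, -20/3]
R3 ← R3 − (5/3)·R1: [0, -4, -14/3, 10/3]
R3 ← R3 + (1/2)·R2: [0, 0, 0, 0]
2 nonzero rows, so the 3 vectors span a space of dimension 2.
Since 2 < 3, the vectors are linearly dependent.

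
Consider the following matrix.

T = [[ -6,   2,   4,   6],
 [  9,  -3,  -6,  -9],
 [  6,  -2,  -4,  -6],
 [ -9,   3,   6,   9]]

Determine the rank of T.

Row reduce to echelon form.
R2 ← R2 + (3/2)·R1: [0, 0, 0, 0]
R3 ← R3 + R1: [0, 0, 0, 0]
R4 ← R4 − (3/2)·R1: [0, 0, 0, 0]
Echelon form has 1 nonzero row, so rank(T) = 1.

1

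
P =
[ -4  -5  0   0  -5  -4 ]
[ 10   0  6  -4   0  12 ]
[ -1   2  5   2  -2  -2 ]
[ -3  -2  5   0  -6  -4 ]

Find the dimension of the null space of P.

Row reduce to echelon form.
R2 ← R2 + (5/2)·R1: [0, -25/2, 6, -4, -25/2, 2]
R3 ← R3 − (1/4)·R1: [0, 13/4, 5, 2, -3/4, -1]
R4 ← R4 − (3/4)·R1: [0, 7/4, 5, 0, -9/4, -1]
R3 ← R3 + (13/50)·R2: [0, 0, 164/25, 24/25, -4, -12/25]
R4 ← R4 + (7/50)·R2: [0, 0, 146/25, -14/25, -4, -18/25]
R4 ← R4 − (73/82)·R3: [0, 0, 0, -58/41, -18/41, -12/41]
4 nonzero rows, so rank(P) = 4.
P has 6 columns; by rank–nullity, nullity = 6 − 4 = 2.

2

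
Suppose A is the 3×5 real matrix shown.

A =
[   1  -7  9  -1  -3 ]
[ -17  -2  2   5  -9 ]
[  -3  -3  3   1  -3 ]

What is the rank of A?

3

Row reduce to echelon form.
R2 ← R2 + (17)·R1: [0, -121, 155, -12, -60]
R3 ← R3 + (3)·R1: [0, -24, 30, -2, -12]
R3 ← R3 − (24/121)·R2: [0, 0, -90/121, 46/121, -12/121]
Echelon form has 3 nonzero rows, so rank(A) = 3.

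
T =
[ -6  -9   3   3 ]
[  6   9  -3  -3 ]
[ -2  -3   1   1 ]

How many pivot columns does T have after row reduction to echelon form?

1

Row reduce to echelon form.
R2 ← R2 + R1: [0, 0, 0, 0]
R3 ← R3 − (1/3)·R1: [0, 0, 0, 0]
Echelon form has 1 nonzero row, so rank(T) = 1.
Each nonzero row contributes one pivot column: 1 pivot columns.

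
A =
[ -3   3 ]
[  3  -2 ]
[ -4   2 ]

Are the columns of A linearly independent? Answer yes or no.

yes

Row reduce A to echelon form.
R2 ← R2 + R1: [0, 1]
R3 ← R3 − (4/3)·R1: [0, -2]
R3 ← R3 + (2)·R2: [0, 0]
2 pivots among 2 columns.
Every column is a pivot column, so the columns are linearly independent.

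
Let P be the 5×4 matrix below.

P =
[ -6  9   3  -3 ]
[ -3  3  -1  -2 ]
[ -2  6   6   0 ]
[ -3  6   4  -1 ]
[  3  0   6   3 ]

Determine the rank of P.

2

Row reduce to echelon form.
R2 ← R2 − (1/2)·R1: [0, -3/2, -5/2, -1/2]
R3 ← R3 − (1/3)·R1: [0, 3, 5, 1]
R4 ← R4 − (1/2)·R1: [0, 3/2, 5/2, 1/2]
R5 ← R5 + (1/2)·R1: [0, 9/2, 15/2, 3/2]
R3 ← R3 + (2)·R2: [0, 0, 0, 0]
R4 ← R4 + R2: [0, 0, 0, 0]
R5 ← R5 + (3)·R2: [0, 0, 0, 0]
Echelon form has 2 nonzero rows, so rank(P) = 2.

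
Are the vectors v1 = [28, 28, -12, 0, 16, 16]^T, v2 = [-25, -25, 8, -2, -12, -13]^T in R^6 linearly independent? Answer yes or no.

Form the matrix with these vectors as rows and row reduce.
R2 ← R2 + (25/28)·R1: [0, 0, -19/7, -2, 16/7, 9/7]
2 nonzero rows, so the 2 vectors span a space of dimension 2.
Since 2 = 2, the vectors are linearly independent.

yes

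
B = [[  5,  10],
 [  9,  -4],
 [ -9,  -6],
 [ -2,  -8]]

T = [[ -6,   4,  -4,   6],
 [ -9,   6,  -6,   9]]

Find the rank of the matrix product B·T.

First compute BT:
[[-120,  80, -80, 120],
 [-18,  12, -12,  18],
 [108, -72,  72, -108],
 [ 84, -56,  56, -84]]
Now row reduce the product.
R2 ← R2 − (3/20)·R1: [0, 0, 0, 0]
R3 ← R3 + (9/10)·R1: [0, 0, 0, 0]
R4 ← R4 + (7/10)·R1: [0, 0, 0, 0]
1 nonzero row, so rank(BT) = 1.

1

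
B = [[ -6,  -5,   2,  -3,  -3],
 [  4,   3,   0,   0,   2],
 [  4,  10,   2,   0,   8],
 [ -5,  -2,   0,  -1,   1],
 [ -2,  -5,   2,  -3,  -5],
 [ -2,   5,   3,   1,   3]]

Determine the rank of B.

Row reduce to echelon form.
R2 ← R2 + (2/3)·R1: [0, -1/3, 4/3, -2, 0]
R3 ← R3 + (2/3)·R1: [0, 20/3, 10/3, -2, 6]
R4 ← R4 − (5/6)·R1: [0, 13/6, -5/3, 3/2, 7/2]
R5 ← R5 − (1/3)·R1: [0, -10/3, 4/3, -2, -4]
R6 ← R6 − (1/3)·R1: [0, 20/3, 7/3, 2, 4]
R3 ← R3 + (20)·R2: [0, 0, 30, -42, 6]
R4 ← R4 + (13/2)·R2: [0, 0, 7, -23/2, 7/2]
R5 ← R5 − (10)·R2: [0, 0, -12, 18, -4]
R6 ← R6 + (20)·R2: [0, 0, 29, -38, 4]
R4 ← R4 − (7/30)·R3: [0, 0, 0, -17/10, 21/10]
R5 ← R5 + (2/5)·R3: [0, 0, 0, 6/5, -8/5]
R6 ← R6 − (29/30)·R3: [0, 0, 0, 13/5, -9/5]
R5 ← R5 + (12/17)·R4: [0, 0, 0, 0, -2/17]
R6 ← R6 + (26/17)·R4: [0, 0, 0, 0, 24/17]
R6 ← R6 + (12)·R5: [0, 0, 0, 0, 0]
Echelon form has 5 nonzero rows, so rank(B) = 5.

5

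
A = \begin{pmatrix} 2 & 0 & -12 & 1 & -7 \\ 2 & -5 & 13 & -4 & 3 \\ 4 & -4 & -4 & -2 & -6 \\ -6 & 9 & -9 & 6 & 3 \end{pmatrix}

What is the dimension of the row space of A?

Row reduce to echelon form.
R2 ← R2 − R1: [0, -5, 25, -5, 10]
R3 ← R3 − (2)·R1: [0, -4, 20, -4, 8]
R4 ← R4 + (3)·R1: [0, 9, -45, 9, -18]
R3 ← R3 − (4/5)·R2: [0, 0, 0, 0, 0]
R4 ← R4 + (9/5)·R2: [0, 0, 0, 0, 0]
Echelon form has 2 nonzero rows, so rank(A) = 2.
The row space has dimension equal to the rank: 2.

2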